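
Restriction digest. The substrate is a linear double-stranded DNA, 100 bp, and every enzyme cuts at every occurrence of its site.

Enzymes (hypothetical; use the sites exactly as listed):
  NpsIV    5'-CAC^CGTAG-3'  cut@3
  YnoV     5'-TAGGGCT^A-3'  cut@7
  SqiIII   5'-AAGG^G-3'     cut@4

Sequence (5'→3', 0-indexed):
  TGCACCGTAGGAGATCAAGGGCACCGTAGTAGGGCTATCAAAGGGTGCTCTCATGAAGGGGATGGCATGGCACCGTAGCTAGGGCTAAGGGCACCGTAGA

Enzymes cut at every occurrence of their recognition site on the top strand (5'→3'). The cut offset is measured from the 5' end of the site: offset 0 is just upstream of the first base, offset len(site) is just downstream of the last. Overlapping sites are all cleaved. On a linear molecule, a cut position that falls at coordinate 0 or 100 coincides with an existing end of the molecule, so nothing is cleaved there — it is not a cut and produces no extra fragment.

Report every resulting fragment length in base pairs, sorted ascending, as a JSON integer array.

[4,4,4,5,6,8,12,13,14,15,15]

Scan for sites:
  NpsIV (CACCGTAG, off=3): starts [2, 21, 70, 91] → cuts [5, 24, 73, 94]
  YnoV (TAGGGCTA, off=7): starts [29, 79] → cuts [36, 86]
  SqiIII (AAGGG, off=4): starts [16, 40, 55, 86] → cuts [20, 44, 59, 90]

All cut coordinates (distinct, sorted): [5, 20, 24, 36, 44, 59, 73, 86, 90, 94]

Fragment lengths:
  [0,5): 5 bp
  [5,20): 15 bp
  [20,24): 4 bp
  [24,36): 12 bp
  [36,44): 8 bp
  [44,59): 15 bp
  [59,73): 14 bp
  [73,86): 13 bp
  [86,90): 4 bp
  [90,94): 4 bp
  [94,100): 6 bp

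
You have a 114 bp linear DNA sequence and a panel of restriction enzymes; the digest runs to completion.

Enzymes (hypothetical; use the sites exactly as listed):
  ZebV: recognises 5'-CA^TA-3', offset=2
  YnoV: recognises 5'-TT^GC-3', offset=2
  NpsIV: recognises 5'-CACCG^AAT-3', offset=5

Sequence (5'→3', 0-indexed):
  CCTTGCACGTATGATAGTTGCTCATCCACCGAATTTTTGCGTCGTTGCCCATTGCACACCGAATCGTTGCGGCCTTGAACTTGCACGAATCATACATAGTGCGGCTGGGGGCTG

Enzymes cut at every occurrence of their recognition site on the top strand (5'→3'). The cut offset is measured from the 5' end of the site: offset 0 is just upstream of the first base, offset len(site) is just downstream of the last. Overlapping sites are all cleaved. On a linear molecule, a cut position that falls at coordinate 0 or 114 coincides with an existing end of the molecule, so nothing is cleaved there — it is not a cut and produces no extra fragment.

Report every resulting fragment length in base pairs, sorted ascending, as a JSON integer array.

Scan for sites:
  ZebV (CATA, off=2): starts [90, 94] → cuts [92, 96]
  YnoV (TTGC, off=2): starts [2, 17, 36, 44, 51, 66, 80] → cuts [4, 19, 38, 46, 53, 68, 82]
  NpsIV (CACCGAAT, off=5): starts [26, 56] → cuts [31, 61]

Pooled cuts: [4, 19, 31, 38, 46, 53, 61, 68, 82, 92, 96]

Fragments:
  [0,4): 4 bp
  [4,19): 15 bp
  [19,31): 12 bp
  [31,38): 7 bp
  [38,46): 8 bp
  [46,53): 7 bp
  [53,61): 8 bp
  [61,68): 7 bp
  [68,82): 14 bp
  [82,92): 10 bp
  [92,96): 4 bp
  [96,114): 18 bp

[4,4,7,7,7,8,8,10,12,14,15,18]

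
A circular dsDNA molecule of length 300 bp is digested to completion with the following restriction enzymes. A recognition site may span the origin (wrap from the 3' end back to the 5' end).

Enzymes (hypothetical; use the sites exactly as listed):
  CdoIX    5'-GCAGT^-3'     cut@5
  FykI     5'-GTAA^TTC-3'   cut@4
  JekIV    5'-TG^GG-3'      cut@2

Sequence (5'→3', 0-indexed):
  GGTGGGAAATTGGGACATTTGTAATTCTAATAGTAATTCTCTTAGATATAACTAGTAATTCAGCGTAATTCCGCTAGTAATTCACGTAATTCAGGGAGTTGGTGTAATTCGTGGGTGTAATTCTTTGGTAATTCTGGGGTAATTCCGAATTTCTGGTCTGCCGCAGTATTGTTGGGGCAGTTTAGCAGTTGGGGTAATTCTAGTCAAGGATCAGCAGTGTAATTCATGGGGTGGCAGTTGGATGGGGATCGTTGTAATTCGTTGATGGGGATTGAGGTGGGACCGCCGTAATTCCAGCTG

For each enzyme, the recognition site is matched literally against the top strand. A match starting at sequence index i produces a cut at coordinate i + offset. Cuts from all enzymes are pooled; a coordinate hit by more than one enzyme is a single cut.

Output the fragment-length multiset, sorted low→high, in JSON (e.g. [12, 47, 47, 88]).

Scan for sites:
  CdoIX (GCAGT, off=5): starts [162, 176, 184, 213, 233] → cuts [167, 181, 189, 218, 238]
  FykI (GTAATTC, off=4): starts [20, 32, 54, 64, 76, 85, 103, 116, 127, 138, 193, 218, 253, 287] → cuts [24, 36, 58, 68, 80, 89, 107, 120, 131, 142, 197, 222, 257, 291]
  JekIV (TGGG, off=2): starts [2, 10, 111, 134, 172, 189, 226, 242, 265, 277, 298] → cuts [0, 4, 12, 113, 136, 174, 191, 228, 244, 267, 279]

Pooled cuts: [0, 4, 12, 24, 36, 58, 68, 80, 89, 107, 113, 120, 131, 136, 142, 167, 174, 181, 189, 191, 197, 218, 222, 228, 238, 244, 257, 267, 279, 291]

Fragments:
  0→4: 4 bp
  4→12: 8 bp
  12→24: 12 bp
  24→36: 12 bp
  36→58: 22 bp
  58→68: 10 bp
  68→80: 12 bp
  80→89: 9 bp
  89→107: 18 bp
  107→113: 6 bp
  113→120: 7 bp
  120→131: 11 bp
  131→136: 5 bp
  136→142: 6 bp
  142→167: 25 bp
  167→174: 7 bp
  174→181: 7 bp
  181→189: 8 bp
  189→191: 2 bp
  191→197: 6 bp
  197→218: 21 bp
  218→222: 4 bp
  222→228: 6 bp
  228→238: 10 bp
  238→244: 6 bp
  244→257: 13 bp
  257→267: 10 bp
  267→279: 12 bp
  279→291: 12 bp
  291→0 (wrap): 300-291+0 = 9 bp

[2,4,4,5,6,6,6,6,6,7,7,7,8,8,9,9,10,10,10,11,12,12,12,12,12,13,18,21,22,25]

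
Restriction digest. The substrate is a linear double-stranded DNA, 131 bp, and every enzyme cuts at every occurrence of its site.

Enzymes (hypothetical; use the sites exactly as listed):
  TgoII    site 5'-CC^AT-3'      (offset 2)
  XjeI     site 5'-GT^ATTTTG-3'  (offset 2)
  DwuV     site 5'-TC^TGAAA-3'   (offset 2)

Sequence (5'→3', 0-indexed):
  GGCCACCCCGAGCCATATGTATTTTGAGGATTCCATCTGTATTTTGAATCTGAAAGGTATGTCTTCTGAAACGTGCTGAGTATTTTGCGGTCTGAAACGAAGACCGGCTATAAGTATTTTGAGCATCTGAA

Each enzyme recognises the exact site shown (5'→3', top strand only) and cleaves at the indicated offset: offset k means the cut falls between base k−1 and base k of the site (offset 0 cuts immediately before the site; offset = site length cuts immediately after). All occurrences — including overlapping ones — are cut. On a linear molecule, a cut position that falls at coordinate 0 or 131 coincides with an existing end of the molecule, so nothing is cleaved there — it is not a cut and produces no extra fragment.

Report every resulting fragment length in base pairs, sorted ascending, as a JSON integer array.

Per-enzyme occurrences:
  TgoII (CCAT, off=2): starts [12, 32] → cuts [14, 34]
  XjeI (GTATTTTG, off=2): starts [18, 38, 79, 113] → cuts [20, 40, 81, 115]
  DwuV (TCTGAAA, off=2): starts [48, 64, 90] → cuts [50, 66, 92]

All cut coordinates (distinct, sorted): [14, 20, 34, 40, 50, 66, 81, 92, 115]

Fragments:
  [0,14): 14 bp
  [14,20): 6 bp
  [20,34): 14 bp
  [34,40): 6 bp
  [40,50): 10 bp
  [50,66): 16 bp
  [66,81): 15 bp
  [81,92): 11 bp
  [92,115): 23 bp
  [115,131): 16 bp

[6,6,10,11,14,14,15,16,16,23]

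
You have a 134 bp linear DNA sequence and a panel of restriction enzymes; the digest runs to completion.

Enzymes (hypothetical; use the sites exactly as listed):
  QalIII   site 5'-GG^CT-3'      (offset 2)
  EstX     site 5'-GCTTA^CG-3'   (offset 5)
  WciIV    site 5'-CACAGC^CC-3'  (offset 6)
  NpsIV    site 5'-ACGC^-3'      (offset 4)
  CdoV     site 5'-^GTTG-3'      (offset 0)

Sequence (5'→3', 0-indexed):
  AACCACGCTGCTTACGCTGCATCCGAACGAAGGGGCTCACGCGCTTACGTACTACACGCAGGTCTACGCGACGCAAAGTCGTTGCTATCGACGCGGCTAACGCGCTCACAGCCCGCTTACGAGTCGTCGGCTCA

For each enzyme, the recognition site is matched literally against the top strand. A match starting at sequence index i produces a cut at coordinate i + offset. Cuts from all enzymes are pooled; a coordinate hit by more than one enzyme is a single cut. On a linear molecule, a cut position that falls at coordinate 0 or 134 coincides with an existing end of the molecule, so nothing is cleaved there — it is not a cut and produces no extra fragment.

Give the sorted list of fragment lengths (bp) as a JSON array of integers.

Site scan:
  QalIII (GGCT, off=2): starts [33, 94, 128] → cuts [35, 96, 130]
  EstX (GCTTACG, off=5): starts [9, 42, 114] → cuts [14, 47, 119]
  WciIV (CACAGCCC, off=6): starts [106] → cuts [112]
  NpsIV (ACGC, off=4): starts [4, 13, 38, 55, 65, 70, 90, 99] → cuts [8, 17, 42, 59, 69, 74, 94, 103]
  CdoV (GTTG, off=0): starts [80] → cuts [80]

Pooled cuts: [8, 14, 17, 35, 42, 47, 59, 69, 74, 80, 94, 96, 103, 112, 119, 130]

Fragments:
  [0,8): 8 bp
  [8,14): 6 bp
  [14,17): 3 bp
  [17,35): 18 bp
  [35,42): 7 bp
  [42,47): 5 bp
  [47,59): 12 bp
  [59,69): 10 bp
  [69,74): 5 bp
  [74,80): 6 bp
  [80,94): 14 bp
  [94,96): 2 bp
  [96,103): 7 bp
  [103,112): 9 bp
  [112,119): 7 bp
  [119,130): 11 bp
  [130,134): 4 bp

[2,3,4,5,5,6,6,7,7,7,8,9,10,11,12,14,18]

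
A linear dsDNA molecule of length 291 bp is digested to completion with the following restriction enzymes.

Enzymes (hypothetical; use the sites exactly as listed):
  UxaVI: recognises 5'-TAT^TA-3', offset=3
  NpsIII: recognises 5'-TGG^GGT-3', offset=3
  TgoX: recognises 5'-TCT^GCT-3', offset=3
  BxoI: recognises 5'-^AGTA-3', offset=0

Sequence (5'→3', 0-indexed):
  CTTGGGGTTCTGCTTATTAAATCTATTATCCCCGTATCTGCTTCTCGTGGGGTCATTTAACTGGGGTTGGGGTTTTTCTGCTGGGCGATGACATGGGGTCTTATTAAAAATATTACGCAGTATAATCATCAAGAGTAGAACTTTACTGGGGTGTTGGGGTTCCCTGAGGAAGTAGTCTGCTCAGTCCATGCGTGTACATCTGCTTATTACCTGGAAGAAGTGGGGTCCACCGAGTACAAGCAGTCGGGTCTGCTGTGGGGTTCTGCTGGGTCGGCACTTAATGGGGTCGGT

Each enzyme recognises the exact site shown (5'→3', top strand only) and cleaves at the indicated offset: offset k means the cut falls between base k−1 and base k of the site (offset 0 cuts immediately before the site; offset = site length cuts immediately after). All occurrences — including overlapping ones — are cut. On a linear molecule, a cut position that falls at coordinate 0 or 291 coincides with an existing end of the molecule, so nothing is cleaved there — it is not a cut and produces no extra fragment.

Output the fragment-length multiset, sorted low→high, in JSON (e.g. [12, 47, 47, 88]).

Scan for sites:
  UxaVI (TATTA, off=3): starts [14, 23, 101, 110, 204] → cuts [17, 26, 104, 113, 207]
  NpsIII (TGGGGT, off=3): starts [2, 47, 61, 67, 93, 146, 154, 220, 255, 281] → cuts [5, 50, 64, 70, 96, 149, 157, 223, 258, 284]
  TgoX (TCTGCT, off=3): starts [8, 36, 76, 175, 198, 248, 261] → cuts [11, 39, 79, 178, 201, 251, 264]
  BxoI (AGTA, off=0): starts [118, 133, 170, 232] → cuts [118, 133, 170, 232]

Pooled cuts: [5, 11, 17, 26, 39, 50, 64, 70, 79, 96, 104, 113, 118, 133, 149, 157, 170, 178, 201, 207, 223, 232, 251, 258, 264, 284]

Fragment lengths:
  [0,5): 5 bp
  [5,11): 6 bp
  [11,17): 6 bp
  [17,26): 9 bp
  [26,39): 13 bp
  [39,50): 11 bp
  [50,64): 14 bp
  [64,70): 6 bp
  [70,79): 9 bp
  [79,96): 17 bp
  [96,104): 8 bp
  [104,113): 9 bp
  [113,118): 5 bp
  [118,133): 15 bp
  [133,149): 16 bp
  [149,157): 8 bp
  [157,170): 13 bp
  [170,178): 8 bp
  [178,201): 23 bp
  [201,207): 6 bp
  [207,223): 16 bp
  [223,232): 9 bp
  [232,251): 19 bp
  [251,258): 7 bp
  [258,264): 6 bp
  [264,284): 20 bp
  [284,291): 7 bp

[5,5,6,6,6,6,6,7,7,8,8,8,9,9,9,9,11,13,13,14,15,16,16,17,19,20,23]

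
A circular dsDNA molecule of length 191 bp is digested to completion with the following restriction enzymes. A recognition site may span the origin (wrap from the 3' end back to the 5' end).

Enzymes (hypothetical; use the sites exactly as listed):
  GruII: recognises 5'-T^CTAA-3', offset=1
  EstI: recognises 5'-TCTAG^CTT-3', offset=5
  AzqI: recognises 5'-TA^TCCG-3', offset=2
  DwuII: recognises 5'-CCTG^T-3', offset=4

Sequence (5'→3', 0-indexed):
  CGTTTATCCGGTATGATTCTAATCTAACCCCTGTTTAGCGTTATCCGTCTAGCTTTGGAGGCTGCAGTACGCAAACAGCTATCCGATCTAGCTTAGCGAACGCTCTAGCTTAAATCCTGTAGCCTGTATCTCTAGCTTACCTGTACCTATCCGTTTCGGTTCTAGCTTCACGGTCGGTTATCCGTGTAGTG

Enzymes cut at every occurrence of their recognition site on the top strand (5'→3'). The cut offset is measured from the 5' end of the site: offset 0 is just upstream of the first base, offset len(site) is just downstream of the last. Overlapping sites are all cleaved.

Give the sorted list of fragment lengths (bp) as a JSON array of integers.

[5,6,7,8,9,9,10,10,10,11,12,15,16,17,17,29]

Scan for sites:
  GruII (TCTAA, off=1): starts [17, 22] → cuts [18, 23]
  EstI (TCTAGCTT, off=5): starts [47, 86, 103, 130, 160] → cuts [52, 91, 108, 135, 165]
  AzqI (TATCCG, off=2): starts [4, 41, 79, 147, 178] → cuts [6, 43, 81, 149, 180]
  DwuII (CCTGT, off=4): starts [29, 115, 122, 139] → cuts [33, 119, 126, 143]

Pooled cuts: [6, 18, 23, 33, 43, 52, 81, 91, 108, 119, 126, 135, 143, 149, 165, 180]

Fragment lengths:
  6→18: 12 bp
  18→23: 5 bp
  23→33: 10 bp
  33→43: 10 bp
  43→52: 9 bp
  52→81: 29 bp
  81→91: 10 bp
  91→108: 17 bp
  108→119: 11 bp
  119→126: 7 bp
  126→135: 9 bp
  135→143: 8 bp
  143→149: 6 bp
  149→165: 16 bp
  165→180: 15 bp
  180→6 (wrap): 191-180+6 = 17 bp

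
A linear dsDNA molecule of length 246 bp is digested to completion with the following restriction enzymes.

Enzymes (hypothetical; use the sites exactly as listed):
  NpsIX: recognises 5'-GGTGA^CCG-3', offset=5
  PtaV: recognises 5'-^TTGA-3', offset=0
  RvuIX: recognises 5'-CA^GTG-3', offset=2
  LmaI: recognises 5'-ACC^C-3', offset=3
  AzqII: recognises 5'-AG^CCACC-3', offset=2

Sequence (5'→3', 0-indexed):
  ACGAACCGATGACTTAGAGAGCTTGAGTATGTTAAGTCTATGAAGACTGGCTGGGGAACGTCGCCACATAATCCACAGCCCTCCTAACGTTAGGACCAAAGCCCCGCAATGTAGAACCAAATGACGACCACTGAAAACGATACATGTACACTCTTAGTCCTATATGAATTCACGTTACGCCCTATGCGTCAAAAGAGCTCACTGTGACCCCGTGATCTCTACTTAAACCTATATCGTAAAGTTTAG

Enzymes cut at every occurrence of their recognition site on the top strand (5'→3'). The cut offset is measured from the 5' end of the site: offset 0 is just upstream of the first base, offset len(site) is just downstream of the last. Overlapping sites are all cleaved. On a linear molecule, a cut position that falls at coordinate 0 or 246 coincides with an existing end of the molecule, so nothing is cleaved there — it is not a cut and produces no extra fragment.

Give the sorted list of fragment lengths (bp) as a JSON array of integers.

Site scan:
  NpsIX (GGTGACCG, off=5): no sites
  PtaV (TTGA, off=0): starts [22] → cuts [22]
  RvuIX (CAGTG, off=2): no sites
  LmaI (ACCC, off=3): starts [206] → cuts [209]
  AzqII (AGCCACC, off=2): no sites

Pooled cuts: [22, 209]

Fragment lengths:
  [0,22): 22 bp
  [22,209): 187 bp
  [209,246): 37 bp

[22,37,187]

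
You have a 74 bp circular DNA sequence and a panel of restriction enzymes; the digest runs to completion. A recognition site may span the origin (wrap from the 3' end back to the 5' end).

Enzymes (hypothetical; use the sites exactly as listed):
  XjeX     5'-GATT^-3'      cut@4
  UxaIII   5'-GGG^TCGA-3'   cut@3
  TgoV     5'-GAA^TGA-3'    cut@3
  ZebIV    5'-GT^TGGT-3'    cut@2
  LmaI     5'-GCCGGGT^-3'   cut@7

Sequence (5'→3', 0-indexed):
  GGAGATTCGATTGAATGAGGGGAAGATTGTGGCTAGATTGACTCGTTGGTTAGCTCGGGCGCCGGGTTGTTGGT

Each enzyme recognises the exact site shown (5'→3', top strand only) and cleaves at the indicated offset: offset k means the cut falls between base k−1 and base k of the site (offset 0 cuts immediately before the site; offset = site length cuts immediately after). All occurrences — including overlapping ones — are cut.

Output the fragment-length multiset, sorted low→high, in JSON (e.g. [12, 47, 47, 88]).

[3,3,5,7,11,11,13,21]

Site scan:
  XjeX (GATT, off=4): starts [3, 8, 24, 35] → cuts [7, 12, 28, 39]
  UxaIII (GGGTCGA, off=3): no sites
  TgoV (GAATGA, off=3): starts [12] → cuts [15]
  ZebIV (GTTGGT, off=2): starts [44, 68] → cuts [46, 70]
  LmaI (GCCGGGT, off=7): starts [60] → cuts [67]

Pooled cuts: [7, 12, 15, 28, 39, 46, 67, 70]

Fragment lengths:
  7→12: 5 bp
  12→15: 3 bp
  15→28: 13 bp
  28→39: 11 bp
  39→46: 7 bp
  46→67: 21 bp
  67→70: 3 bp
  70→7 (wrap): 74-70+7 = 11 bp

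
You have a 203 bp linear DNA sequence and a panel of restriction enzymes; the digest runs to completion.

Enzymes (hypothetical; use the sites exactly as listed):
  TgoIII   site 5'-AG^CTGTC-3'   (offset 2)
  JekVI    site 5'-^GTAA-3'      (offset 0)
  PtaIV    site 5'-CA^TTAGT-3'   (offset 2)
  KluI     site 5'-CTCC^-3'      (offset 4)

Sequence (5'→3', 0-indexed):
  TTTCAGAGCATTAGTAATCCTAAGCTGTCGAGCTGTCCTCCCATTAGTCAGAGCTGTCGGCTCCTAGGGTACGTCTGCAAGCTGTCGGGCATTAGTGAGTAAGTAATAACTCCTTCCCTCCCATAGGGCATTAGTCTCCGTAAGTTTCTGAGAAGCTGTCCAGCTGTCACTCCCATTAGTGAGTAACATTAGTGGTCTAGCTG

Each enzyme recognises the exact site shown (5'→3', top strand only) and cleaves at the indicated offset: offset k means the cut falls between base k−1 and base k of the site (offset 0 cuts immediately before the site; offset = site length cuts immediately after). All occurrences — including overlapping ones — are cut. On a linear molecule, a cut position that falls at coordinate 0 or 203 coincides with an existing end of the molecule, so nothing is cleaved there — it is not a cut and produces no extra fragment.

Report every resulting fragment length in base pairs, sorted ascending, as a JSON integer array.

Site scan:
  TgoIII AGCTGTC/2: at [22, 30, 51, 79, 153, 161] ⇒ [24, 32, 53, 81, 155, 163]
  JekVI GTAA/0: at [13, 98, 102, 139, 182] ⇒ [13, 98, 102, 139, 182]
  PtaIV CATTAGT/2: at [8, 41, 89, 128, 173, 186] ⇒ [10, 43, 91, 130, 175, 188]
  KluI CTCC/4: at [37, 60, 109, 117, 135, 169] ⇒ [41, 64, 113, 121, 139, 173]

All cut coordinates (distinct, sorted): [10, 13, 24, 32, 41, 43, 53, 64, 81, 91, 98, 102, 113, 121, 130, 139, 155, 163, 173, 175, 182, 188]

Fragment lengths:
  [0,10): 10 bp
  [10,13): 3 bp
  [13,24): 11 bp
  [24,32): 8 bp
  [32,41): 9 bp
  [41,43): 2 bp
  [43,53): 10 bp
  [53,64): 11 bp
  [64,81): 17 bp
  [81,91): 10 bp
  [91,98): 7 bp
  [98,102): 4 bp
  [102,113): 11 bp
  [113,121): 8 bp
  [121,130): 9 bp
  [130,139): 9 bp
  [139,155): 16 bp
  [155,163): 8 bp
  [163,173): 10 bp
  [173,175): 2 bp
  [175,182): 7 bp
  [182,188): 6 bp
  [188,203): 15 bp

[2,2,3,4,6,7,7,8,8,8,9,9,9,10,10,10,10,11,11,11,15,16,17]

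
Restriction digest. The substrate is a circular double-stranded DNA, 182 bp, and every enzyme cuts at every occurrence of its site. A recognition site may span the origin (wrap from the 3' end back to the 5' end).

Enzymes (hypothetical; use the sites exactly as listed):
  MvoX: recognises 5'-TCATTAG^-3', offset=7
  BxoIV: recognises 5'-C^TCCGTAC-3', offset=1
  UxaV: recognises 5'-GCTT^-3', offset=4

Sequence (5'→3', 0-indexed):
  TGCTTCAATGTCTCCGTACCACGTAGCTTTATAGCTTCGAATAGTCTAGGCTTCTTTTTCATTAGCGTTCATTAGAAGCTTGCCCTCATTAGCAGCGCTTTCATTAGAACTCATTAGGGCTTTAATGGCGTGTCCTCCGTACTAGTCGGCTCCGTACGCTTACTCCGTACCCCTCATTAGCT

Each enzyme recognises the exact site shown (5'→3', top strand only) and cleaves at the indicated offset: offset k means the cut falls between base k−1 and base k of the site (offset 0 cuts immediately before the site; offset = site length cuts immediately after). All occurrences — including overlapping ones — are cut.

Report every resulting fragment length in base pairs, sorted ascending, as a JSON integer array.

Per-enzyme occurrences:
  MvoX (TCATTAG, off=7): starts [58, 68, 85, 100, 110, 173] → cuts [65, 75, 92, 107, 117, 180]
  BxoIV (CTCCGTAC, off=1): starts [11, 134, 149, 162] → cuts [12, 135, 150, 163]
  UxaV (GCTT, off=4): starts [1, 25, 33, 49, 77, 96, 118, 157, 179] → cuts [1, 5, 29, 37, 53, 81, 100, 122, 161]

Pooled cuts: [1, 5, 12, 29, 37, 53, 65, 75, 81, 92, 100, 107, 117, 122, 135, 150, 161, 163, 180]

Fragments:
  1→5: 4 bp
  5→12: 7 bp
  12→29: 17 bp
  29→37: 8 bp
  37→53: 16 bp
  53→65: 12 bp
  65→75: 10 bp
  75→81: 6 bp
  81→92: 11 bp
  92→100: 8 bp
  100→107: 7 bp
  107→117: 10 bp
  117→122: 5 bp
  122→135: 13 bp
  135→150: 15 bp
  150→161: 11 bp
  161→163: 2 bp
  163→180: 17 bp
  180→1 (wrap): 182-180+1 = 3 bp

[2,3,4,5,6,7,7,8,8,10,10,11,11,12,13,15,16,17,17]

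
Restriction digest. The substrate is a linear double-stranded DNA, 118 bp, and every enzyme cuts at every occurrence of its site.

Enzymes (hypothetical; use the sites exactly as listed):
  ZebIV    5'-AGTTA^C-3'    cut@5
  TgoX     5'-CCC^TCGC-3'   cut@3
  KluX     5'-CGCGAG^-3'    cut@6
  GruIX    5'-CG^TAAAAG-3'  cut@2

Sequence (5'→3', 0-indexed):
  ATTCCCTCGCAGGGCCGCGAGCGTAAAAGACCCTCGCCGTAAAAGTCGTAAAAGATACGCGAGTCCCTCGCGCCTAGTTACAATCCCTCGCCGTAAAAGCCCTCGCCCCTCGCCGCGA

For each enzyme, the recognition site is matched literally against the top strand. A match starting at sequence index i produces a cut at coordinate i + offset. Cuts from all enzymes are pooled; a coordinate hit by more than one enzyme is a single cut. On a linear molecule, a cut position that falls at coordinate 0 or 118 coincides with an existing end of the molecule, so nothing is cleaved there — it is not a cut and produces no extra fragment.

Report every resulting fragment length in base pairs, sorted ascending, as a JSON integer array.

[2,4,6,6,6,7,7,9,9,9,10,13,15,15]

Per-enzyme occurrences:
  ZebIV (AGTTAC, off=5): starts [75] → cuts [80]
  TgoX (CCCTCGC, off=3): starts [3, 30, 64, 84, 99, 106] → cuts [6, 33, 67, 87, 102, 109]
  KluX (CGCGAG, off=6): starts [15, 57] → cuts [21, 63]
  GruIX (CGTAAAAG, off=2): starts [21, 37, 46, 91] → cuts [23, 39, 48, 93]

Pooled cuts: [6, 21, 23, 33, 39, 48, 63, 67, 80, 87, 93, 102, 109]

Fragment lengths:
  [0,6): 6 bp
  [6,21): 15 bp
  [21,23): 2 bp
  [23,33): 10 bp
  [33,39): 6 bp
  [39,48): 9 bp
  [48,63): 15 bp
  [63,67): 4 bp
  [67,80): 13 bp
  [80,87): 7 bp
  [87,93): 6 bp
  [93,102): 9 bp
  [102,109): 7 bp
  [109,118): 9 bp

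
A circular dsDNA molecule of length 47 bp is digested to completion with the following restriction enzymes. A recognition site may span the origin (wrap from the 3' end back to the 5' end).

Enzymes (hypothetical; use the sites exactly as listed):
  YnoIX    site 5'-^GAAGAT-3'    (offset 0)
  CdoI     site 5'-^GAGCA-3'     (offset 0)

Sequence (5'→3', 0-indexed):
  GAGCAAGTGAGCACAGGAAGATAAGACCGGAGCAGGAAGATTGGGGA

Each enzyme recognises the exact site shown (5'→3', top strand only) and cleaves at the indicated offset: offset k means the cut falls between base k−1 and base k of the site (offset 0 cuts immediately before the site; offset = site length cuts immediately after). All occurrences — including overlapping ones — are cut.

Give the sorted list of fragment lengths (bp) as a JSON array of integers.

[6,8,8,12,13]

Scan for sites:
  YnoIX (GAAGAT, off=0): starts [16, 35] → cuts [16, 35]
  CdoI (GAGCA, off=0): starts [0, 8, 29] → cuts [0, 8, 29]

All cut coordinates (distinct, sorted): [0, 8, 16, 29, 35]

Fragments:
  0→8: 8 bp
  8→16: 8 bp
  16→29: 13 bp
  29→35: 6 bp
  35→0 (wrap): 47-35+0 = 12 bp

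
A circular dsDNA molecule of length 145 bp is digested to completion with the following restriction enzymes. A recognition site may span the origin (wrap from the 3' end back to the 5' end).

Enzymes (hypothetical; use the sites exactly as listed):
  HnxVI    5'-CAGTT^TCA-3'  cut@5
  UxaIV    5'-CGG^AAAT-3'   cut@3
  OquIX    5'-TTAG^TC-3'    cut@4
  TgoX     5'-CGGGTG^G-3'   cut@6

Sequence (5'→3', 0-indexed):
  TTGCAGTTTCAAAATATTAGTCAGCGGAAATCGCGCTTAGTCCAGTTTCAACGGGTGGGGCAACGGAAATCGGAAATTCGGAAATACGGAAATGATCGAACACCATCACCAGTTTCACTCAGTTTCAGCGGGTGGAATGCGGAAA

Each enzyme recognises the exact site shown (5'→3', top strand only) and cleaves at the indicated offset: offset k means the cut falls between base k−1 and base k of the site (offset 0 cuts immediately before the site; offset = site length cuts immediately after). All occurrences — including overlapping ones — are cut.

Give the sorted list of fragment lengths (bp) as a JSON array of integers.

[7,7,7,8,8,8,9,10,10,10,11,12,13,25]

Site scan:
  HnxVI CAGTTTCA/5: at [3, 42, 109, 119] ⇒ [8, 47, 114, 124]
  UxaIV CGGAAAT/3: at [24, 63, 70, 78, 86, 139] ⇒ [27, 66, 73, 81, 89, 142]
  OquIX TTAGTC/4: at [16, 36] ⇒ [20, 40]
  TgoX CGGGTGG/6: at [51, 128] ⇒ [57, 134]

Pooled cuts: [8, 20, 27, 40, 47, 57, 66, 73, 81, 89, 114, 124, 134, 142]

Fragment lengths:
  8→20: 12 bp
  20→27: 7 bp
  27→40: 13 bp
  40→47: 7 bp
  47→57: 10 bp
  57→66: 9 bp
  66→73: 7 bp
  73→81: 8 bp
  81→89: 8 bp
  89→114: 25 bp
  114→124: 10 bp
  124→134: 10 bp
  134→142: 8 bp
  142→8 (wrap): 145-142+8 = 11 bp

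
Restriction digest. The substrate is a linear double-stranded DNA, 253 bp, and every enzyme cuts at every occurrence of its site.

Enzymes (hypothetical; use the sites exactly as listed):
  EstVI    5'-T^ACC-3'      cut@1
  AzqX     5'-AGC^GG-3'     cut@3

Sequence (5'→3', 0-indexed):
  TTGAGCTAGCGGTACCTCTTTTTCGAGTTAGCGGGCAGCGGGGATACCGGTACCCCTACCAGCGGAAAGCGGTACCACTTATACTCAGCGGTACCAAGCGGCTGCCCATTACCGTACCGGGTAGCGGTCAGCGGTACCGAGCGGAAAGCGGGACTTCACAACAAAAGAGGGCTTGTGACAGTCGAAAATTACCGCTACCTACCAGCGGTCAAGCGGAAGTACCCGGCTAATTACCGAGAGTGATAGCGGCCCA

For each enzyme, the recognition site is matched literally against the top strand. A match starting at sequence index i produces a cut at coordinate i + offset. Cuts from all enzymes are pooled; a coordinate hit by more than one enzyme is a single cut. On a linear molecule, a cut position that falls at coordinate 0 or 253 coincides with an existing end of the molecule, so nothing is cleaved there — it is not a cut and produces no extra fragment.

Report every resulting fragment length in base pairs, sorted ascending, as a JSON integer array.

Site scan:
  EstVI TACC/1: at [12, 44, 50, 56, 72, 91, 109, 114, 134, 189, 195, 199, 219, 231] ⇒ [13, 45, 51, 57, 73, 92, 110, 115, 135, 190, 196, 200, 220, 232]
  AzqX AGCGG/3: at [7, 29, 36, 60, 67, 86, 96, 122, 129, 139, 146, 203, 211, 244] ⇒ [10, 32, 39, 63, 70, 89, 99, 125, 132, 142, 149, 206, 214, 247]

Pooled cuts: [10, 13, 32, 39, 45, 51, 57, 63, 70, 73, 89, 92, 99, 110, 115, 125, 132, 135, 142, 149, 190, 196, 200, 206, 214, 220, 232, 247]

Fragments:
  [0,10): 10 bp
  [10,13): 3 bp
  [13,32): 19 bp
  [32,39): 7 bp
  [39,45): 6 bp
  [45,51): 6 bp
  [51,57): 6 bp
  [57,63): 6 bp
  [63,70): 7 bp
  [70,73): 3 bp
  [73,89): 16 bp
  [89,92): 3 bp
  [92,99): 7 bp
  [99,110): 11 bp
  [110,115): 5 bp
  [115,125): 10 bp
  [125,132): 7 bp
  [132,135): 3 bp
  [135,142): 7 bp
  [142,149): 7 bp
  [149,190): 41 bp
  [190,196): 6 bp
  [196,200): 4 bp
  [200,206): 6 bp
  [206,214): 8 bp
  [214,220): 6 bp
  [220,232): 12 bp
  [232,247): 15 bp
  [247,253): 6 bp

[3,3,3,3,4,5,6,6,6,6,6,6,6,6,7,7,7,7,7,7,8,10,10,11,12,15,16,19,41]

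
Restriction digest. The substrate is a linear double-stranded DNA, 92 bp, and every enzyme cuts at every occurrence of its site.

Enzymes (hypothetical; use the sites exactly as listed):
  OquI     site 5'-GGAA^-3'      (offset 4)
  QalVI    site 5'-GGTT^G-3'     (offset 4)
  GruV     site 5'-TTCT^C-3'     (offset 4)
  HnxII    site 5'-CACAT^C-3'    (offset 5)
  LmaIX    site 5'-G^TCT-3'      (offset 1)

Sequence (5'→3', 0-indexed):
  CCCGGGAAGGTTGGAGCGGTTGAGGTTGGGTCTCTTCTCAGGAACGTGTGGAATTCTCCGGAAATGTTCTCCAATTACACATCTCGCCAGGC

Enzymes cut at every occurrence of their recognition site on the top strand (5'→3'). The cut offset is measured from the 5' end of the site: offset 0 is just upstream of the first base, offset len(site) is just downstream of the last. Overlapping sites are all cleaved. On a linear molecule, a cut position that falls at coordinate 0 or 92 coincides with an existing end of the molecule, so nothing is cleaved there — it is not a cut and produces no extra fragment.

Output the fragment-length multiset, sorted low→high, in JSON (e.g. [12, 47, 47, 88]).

Per-enzyme occurrences:
  OquI (GGAA, off=4): starts [4, 40, 49, 59] → cuts [8, 44, 53, 63]
  QalVI (GGTTG, off=4): starts [8, 17, 23] → cuts [12, 21, 27]
  GruV (TTCTC, off=4): starts [34, 53, 66] → cuts [38, 57, 70]
  HnxII (CACATC, off=5): starts [77] → cuts [82]
  LmaIX (GTCT, off=1): starts [29] → cuts [30]

All cut coordinates (distinct, sorted): [8, 12, 21, 27, 30, 38, 44, 53, 57, 63, 70, 82]

Fragments:
  [0,8): 8 bp
  [8,12): 4 bp
  [12,21): 9 bp
  [21,27): 6 bp
  [27,30): 3 bp
  [30,38): 8 bp
  [38,44): 6 bp
  [44,53): 9 bp
  [53,57): 4 bp
  [57,63): 6 bp
  [63,70): 7 bp
  [70,82): 12 bp
  [82,92): 10 bp

[3,4,4,6,6,6,7,8,8,9,9,10,12]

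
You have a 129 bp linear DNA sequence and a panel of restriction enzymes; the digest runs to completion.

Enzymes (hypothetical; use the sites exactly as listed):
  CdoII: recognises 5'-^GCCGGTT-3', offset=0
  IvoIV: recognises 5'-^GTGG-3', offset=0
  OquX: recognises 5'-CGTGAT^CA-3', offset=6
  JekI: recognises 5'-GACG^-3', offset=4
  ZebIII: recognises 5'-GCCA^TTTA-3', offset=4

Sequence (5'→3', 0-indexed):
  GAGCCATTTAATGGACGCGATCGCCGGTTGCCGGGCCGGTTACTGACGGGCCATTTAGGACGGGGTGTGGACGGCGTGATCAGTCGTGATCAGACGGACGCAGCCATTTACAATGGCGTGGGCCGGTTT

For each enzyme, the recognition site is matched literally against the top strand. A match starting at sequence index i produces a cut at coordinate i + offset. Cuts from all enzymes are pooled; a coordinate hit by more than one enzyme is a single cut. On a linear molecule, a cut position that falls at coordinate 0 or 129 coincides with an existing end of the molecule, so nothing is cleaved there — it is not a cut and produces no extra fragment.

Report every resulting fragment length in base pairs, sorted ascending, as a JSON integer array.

Per-enzyme occurrences:
  CdoII GCCGGTT/0: at [22, 34, 121] ⇒ [22, 34, 121]
  IvoIV GTGG/0: at [66, 117] ⇒ [66, 117]
  OquX CGTGATCA/6: at [74, 84] ⇒ [80, 90]
  JekI GACG/4: at [13, 44, 58, 69, 92, 96] ⇒ [17, 48, 62, 73, 96, 100]
  ZebIII GCCATTTA/4: at [2, 49, 102] ⇒ [6, 53, 106]

Pooled cuts: [6, 17, 22, 34, 48, 53, 62, 66, 73, 80, 90, 96, 100, 106, 117, 121]

Fragments:
  [0,6): 6 bp
  [6,17): 11 bp
  [17,22): 5 bp
  [22,34): 12 bp
  [34,48): 14 bp
  [48,53): 5 bp
  [53,62): 9 bp
  [62,66): 4 bp
  [66,73): 7 bp
  [73,80): 7 bp
  [80,90): 10 bp
  [90,96): 6 bp
  [96,100): 4 bp
  [100,106): 6 bp
  [106,117): 11 bp
  [117,121): 4 bp
  [121,129): 8 bp

[4,4,4,5,5,6,6,6,7,7,8,9,10,11,11,12,14]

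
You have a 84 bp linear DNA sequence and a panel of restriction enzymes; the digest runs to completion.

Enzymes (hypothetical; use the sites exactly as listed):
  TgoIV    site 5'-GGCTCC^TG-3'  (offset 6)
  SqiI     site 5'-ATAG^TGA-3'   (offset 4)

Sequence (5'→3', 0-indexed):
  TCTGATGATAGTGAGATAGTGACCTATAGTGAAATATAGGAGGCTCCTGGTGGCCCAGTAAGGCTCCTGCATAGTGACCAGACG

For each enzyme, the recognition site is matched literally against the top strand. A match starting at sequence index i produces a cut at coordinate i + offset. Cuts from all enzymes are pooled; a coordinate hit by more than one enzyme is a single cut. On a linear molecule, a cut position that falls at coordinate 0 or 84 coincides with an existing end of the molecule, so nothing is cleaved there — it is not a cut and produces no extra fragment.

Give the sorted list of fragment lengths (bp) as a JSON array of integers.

Scan for sites:
  TgoIV (GGCTCCTG, off=6): starts [41, 61] → cuts [47, 67]
  SqiI (ATAGTGA, off=4): starts [7, 15, 25, 70] → cuts [11, 19, 29, 74]

All cut coordinates (distinct, sorted): [11, 19, 29, 47, 67, 74]

Fragment lengths:
  [0,11): 11 bp
  [11,19): 8 bp
  [19,29): 10 bp
  [29,47): 18 bp
  [47,67): 20 bp
  [67,74): 7 bp
  [74,84): 10 bp

[7,8,10,10,11,18,20]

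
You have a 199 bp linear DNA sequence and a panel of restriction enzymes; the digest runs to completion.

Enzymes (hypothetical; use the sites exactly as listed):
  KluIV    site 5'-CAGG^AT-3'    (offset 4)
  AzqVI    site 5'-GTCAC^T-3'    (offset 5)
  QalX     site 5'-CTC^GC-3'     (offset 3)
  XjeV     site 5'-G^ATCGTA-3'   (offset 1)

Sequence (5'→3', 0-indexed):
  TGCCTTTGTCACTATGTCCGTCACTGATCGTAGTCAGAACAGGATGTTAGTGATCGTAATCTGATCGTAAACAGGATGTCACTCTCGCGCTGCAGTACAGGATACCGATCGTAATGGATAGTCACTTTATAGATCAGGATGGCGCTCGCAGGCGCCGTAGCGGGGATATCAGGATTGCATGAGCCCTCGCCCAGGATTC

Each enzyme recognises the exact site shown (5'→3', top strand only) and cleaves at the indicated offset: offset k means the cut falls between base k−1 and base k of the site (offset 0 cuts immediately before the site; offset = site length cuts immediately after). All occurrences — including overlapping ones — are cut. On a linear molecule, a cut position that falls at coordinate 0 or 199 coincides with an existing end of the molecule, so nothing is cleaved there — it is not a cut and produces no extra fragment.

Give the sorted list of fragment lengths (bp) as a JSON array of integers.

[2,4,4,6,7,7,9,9,11,12,12,12,13,15,15,17,18,26]

Per-enzyme occurrences:
  KluIV (CAGGAT, off=4): starts [39, 71, 97, 134, 169, 191] → cuts [43, 75, 101, 138, 173, 195]
  AzqVI (GTCACT, off=5): starts [7, 19, 77, 120] → cuts [12, 24, 82, 125]
  QalX (CTCGC, off=3): starts [83, 144, 185] → cuts [86, 147, 188]
  XjeV (GATCGTA, off=1): starts [25, 51, 62, 106] → cuts [26, 52, 63, 107]

Pooled cuts: [12, 24, 26, 43, 52, 63, 75, 82, 86, 101, 107, 125, 138, 147, 173, 188, 195]

Fragments:
  [0,12): 12 bp
  [12,24): 12 bp
  [24,26): 2 bp
  [26,43): 17 bp
  [43,52): 9 bp
  [52,63): 11 bp
  [63,75): 12 bp
  [75,82): 7 bp
  [82,86): 4 bp
  [86,101): 15 bp
  [101,107): 6 bp
  [107,125): 18 bp
  [125,138): 13 bp
  [138,147): 9 bp
  [147,173): 26 bp
  [173,188): 15 bp
  [188,195): 7 bp
  [195,199): 4 bp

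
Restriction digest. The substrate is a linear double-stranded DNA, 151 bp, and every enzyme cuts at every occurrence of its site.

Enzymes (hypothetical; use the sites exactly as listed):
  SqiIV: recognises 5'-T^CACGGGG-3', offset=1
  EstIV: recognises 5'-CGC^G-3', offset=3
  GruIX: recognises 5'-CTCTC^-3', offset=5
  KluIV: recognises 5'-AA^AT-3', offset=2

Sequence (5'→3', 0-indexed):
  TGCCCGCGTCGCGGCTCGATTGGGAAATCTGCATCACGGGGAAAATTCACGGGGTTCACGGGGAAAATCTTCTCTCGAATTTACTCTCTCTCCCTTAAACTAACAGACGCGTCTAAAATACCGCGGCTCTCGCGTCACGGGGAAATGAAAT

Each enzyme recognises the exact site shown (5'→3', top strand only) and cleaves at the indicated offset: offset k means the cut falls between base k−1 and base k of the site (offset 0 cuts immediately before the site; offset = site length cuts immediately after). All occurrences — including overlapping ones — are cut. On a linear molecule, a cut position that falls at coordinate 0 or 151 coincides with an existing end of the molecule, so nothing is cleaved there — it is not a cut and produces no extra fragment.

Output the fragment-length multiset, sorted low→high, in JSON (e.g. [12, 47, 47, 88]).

[2,2,2,2,2,3,5,5,7,7,7,7,8,9,9,10,10,10,12,14,18]

Per-enzyme occurrences:
  SqiIV (TCACGGGG, off=1): starts [33, 46, 55, 134] → cuts [34, 47, 56, 135]
  EstIV (CGCG, off=3): starts [4, 9, 107, 121, 130] → cuts [7, 12, 110, 124, 133]
  GruIX (CTCTC, off=5): starts [71, 83, 85, 87, 126] → cuts [76, 88, 90, 92, 131]
  KluIV (AAAT, off=2): starts [24, 42, 64, 115, 142, 147] → cuts [26, 44, 66, 117, 144, 149]

All cut coordinates (distinct, sorted): [7, 12, 26, 34, 44, 47, 56, 66, 76, 88, 90, 92, 110, 117, 124, 131, 133, 135, 144, 149]

Fragments:
  [0,7): 7 bp
  [7,12): 5 bp
  [12,26): 14 bp
  [26,34): 8 bp
  [34,44): 10 bp
  [44,47): 3 bp
  [47,56): 9 bp
  [56,66): 10 bp
  [66,76): 10 bp
  [76,88): 12 bp
  [88,90): 2 bp
  [90,92): 2 bp
  [92,110): 18 bp
  [110,117): 7 bp
  [117,124): 7 bp
  [124,131): 7 bp
  [131,133): 2 bp
  [133,135): 2 bp
  [135,144): 9 bp
  [144,149): 5 bp
  [149,151): 2 bp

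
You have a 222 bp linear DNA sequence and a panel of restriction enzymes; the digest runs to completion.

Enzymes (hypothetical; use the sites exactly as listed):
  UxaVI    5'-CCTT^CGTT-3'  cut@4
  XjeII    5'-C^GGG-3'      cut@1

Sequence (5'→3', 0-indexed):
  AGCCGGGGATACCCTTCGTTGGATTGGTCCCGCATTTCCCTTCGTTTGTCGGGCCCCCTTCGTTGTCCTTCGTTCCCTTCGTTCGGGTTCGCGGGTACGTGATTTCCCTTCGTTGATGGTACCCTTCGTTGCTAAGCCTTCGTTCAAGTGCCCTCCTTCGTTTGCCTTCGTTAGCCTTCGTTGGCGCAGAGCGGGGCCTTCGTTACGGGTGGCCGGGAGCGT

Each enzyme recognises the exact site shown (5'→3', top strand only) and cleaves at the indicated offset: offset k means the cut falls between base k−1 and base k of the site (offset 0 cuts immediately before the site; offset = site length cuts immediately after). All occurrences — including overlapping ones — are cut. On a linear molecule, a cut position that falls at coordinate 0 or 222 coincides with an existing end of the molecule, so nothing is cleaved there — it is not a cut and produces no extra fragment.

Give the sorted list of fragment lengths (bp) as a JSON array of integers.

Scan for sites:
  UxaVI (CCTTCGTT, off=4): starts [12, 38, 56, 66, 75, 106, 122, 136, 154, 164, 174, 196] → cuts [16, 42, 60, 70, 79, 110, 126, 140, 158, 168, 178, 200]
  XjeII (CGGG, off=1): starts [3, 49, 83, 91, 191, 205, 213] → cuts [4, 50, 84, 92, 192, 206, 214]

Pooled cuts: [4, 16, 42, 50, 60, 70, 79, 84, 92, 110, 126, 140, 158, 168, 178, 192, 200, 206, 214]

Fragment lengths:
  [0,4): 4 bp
  [4,16): 12 bp
  [16,42): 26 bp
  [42,50): 8 bp
  [50,60): 10 bp
  [60,70): 10 bp
  [70,79): 9 bp
  [79,84): 5 bp
  [84,92): 8 bp
  [92,110): 18 bp
  [110,126): 16 bp
  [126,140): 14 bp
  [140,158): 18 bp
  [158,168): 10 bp
  [168,178): 10 bp
  [178,192): 14 bp
  [192,200): 8 bp
  [200,206): 6 bp
  [206,214): 8 bp
  [214,222): 8 bp

[4,5,6,8,8,8,8,8,9,10,10,10,10,12,14,14,16,18,18,26]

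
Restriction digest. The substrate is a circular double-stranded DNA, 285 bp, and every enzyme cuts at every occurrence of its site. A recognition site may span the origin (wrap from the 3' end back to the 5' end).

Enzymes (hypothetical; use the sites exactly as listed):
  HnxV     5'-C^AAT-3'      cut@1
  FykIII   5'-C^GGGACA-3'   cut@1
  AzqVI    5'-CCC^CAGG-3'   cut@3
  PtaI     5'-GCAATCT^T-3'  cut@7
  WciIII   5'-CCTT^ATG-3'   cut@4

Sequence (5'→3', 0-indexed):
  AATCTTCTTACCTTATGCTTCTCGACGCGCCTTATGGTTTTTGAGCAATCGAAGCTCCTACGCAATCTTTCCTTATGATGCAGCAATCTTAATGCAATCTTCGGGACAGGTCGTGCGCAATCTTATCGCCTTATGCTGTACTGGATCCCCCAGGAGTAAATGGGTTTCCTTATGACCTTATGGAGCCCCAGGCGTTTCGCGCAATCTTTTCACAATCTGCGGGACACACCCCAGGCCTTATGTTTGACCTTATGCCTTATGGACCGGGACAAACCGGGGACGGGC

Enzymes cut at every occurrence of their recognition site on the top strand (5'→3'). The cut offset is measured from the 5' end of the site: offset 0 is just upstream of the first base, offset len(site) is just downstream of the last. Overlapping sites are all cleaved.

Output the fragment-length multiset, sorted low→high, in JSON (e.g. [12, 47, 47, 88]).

Scan for sites:
  HnxV (CAAT, off=1): starts [45, 62, 83, 94, 117, 201, 212, 284] → cuts [0, 46, 63, 84, 95, 118, 202, 213]
  FykIII (CGGGACA, off=1): starts [101, 219, 264] → cuts [102, 220, 265]
  AzqVI (CCCCAGG, off=3): starts [147, 185, 228] → cuts [150, 188, 231]
  PtaI (GCAATCTT, off=7): starts [61, 82, 93, 116, 200, 283] → cuts [5, 68, 89, 100, 123, 207]
  WciIII (CCTTATG, off=4): starts [10, 29, 70, 128, 167, 175, 235, 247, 254] → cuts [14, 33, 74, 132, 171, 179, 239, 251, 258]

Pooled cuts: [0, 5, 14, 33, 46, 63, 68, 74, 84, 89, 95, 100, 102, 118, 123, 132, 150, 171, 179, 188, 202, 207, 213, 220, 231, 239, 251, 258, 265]

Fragment lengths:
  0→5: 5 bp
  5→14: 9 bp
  14→33: 19 bp
  33→46: 13 bp
  46→63: 17 bp
  63→68: 5 bp
  68→74: 6 bp
  74→84: 10 bp
  84→89: 5 bp
  89→95: 6 bp
  95→100: 5 bp
  100→102: 2 bp
  102→118: 16 bp
  118→123: 5 bp
  123→132: 9 bp
  132→150: 18 bp
  150→171: 21 bp
  171→179: 8 bp
  179→188: 9 bp
  188→202: 14 bp
  202→207: 5 bp
  207→213: 6 bp
  213→220: 7 bp
  220→231: 11 bp
  231→239: 8 bp
  239→251: 12 bp
  251→258: 7 bp
  258→265: 7 bp
  265→0 (wrap): 285-265+0 = 20 bp

[2,5,5,5,5,5,5,6,6,6,7,7,7,8,8,9,9,9,10,11,12,13,14,16,17,18,19,20,21]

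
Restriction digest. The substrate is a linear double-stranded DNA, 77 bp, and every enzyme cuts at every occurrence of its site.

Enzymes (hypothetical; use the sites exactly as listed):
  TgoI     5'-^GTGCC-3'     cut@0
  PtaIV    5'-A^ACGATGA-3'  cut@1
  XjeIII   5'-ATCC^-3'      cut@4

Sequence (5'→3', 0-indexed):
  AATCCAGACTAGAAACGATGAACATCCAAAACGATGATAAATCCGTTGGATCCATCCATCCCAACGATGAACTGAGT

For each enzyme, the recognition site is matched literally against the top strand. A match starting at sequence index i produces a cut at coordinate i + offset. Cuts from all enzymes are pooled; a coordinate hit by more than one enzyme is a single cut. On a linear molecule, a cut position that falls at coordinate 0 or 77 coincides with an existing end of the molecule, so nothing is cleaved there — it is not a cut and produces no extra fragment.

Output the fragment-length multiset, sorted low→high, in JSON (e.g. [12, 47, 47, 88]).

Scan for sites:
  TgoI (GTGCC, off=0): no sites
  PtaIV AACGATGA/1: at [13, 29, 62] ⇒ [14, 30, 63]
  XjeIII ATCC/4: at [1, 23, 40, 49, 53, 57] ⇒ [5, 27, 44, 53, 57, 61]

All cut coordinates (distinct, sorted): [5, 14, 27, 30, 44, 53, 57, 61, 63]

Fragment lengths:
  [0,5): 5 bp
  [5,14): 9 bp
  [14,27): 13 bp
  [27,30): 3 bp
  [30,44): 14 bp
  [44,53): 9 bp
  [53,57): 4 bp
  [57,61): 4 bp
  [61,63): 2 bp
  [63,77): 14 bp

[2,3,4,4,5,9,9,13,14,14]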